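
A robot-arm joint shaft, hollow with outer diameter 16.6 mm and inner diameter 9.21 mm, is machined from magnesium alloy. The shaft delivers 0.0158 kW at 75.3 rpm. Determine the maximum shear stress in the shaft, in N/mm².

2.46 N/mm²

ω = 2π·75.3/60 = 7.885 rad/s, so T = P/ω = 0.0158×10³ / 7.885 = 2.004 N·m.
J = π(d_o⁴ − d_i⁴)/32 = π(0.0166⁴ − 0.00921⁴)/32 = 6.748×10^-9 m⁴.
τ_max = T·r/J = 2.004 × 0.00830 / 6.748×10^-9 = 2.464×10^6 Pa.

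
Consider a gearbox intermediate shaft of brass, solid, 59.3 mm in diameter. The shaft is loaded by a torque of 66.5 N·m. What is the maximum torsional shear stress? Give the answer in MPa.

J = πd⁴/32 = π(0.0593)⁴/32 = 1.214×10^-6 m⁴.
τ_max = T·r/J = 66.50 × 0.0296 / 1.214×10^-6 = 1.624×10^6 Pa.

1.62 MPa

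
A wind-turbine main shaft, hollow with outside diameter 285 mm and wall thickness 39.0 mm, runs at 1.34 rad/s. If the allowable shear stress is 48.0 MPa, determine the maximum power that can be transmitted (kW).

J = π(d_o⁴ − d_i⁴)/32 = π(0.285⁴ − 0.207⁴)/32 = 4.675×10^-4 m⁴.
T_max = τ_allow·J/r = 4.80×10^7 × 4.675×10^-4 / 0.142 = 157500 N·m.
ω = 1.34 rad/s, so P_max = T_max·ω = 2.110×10^5 W.

211 kW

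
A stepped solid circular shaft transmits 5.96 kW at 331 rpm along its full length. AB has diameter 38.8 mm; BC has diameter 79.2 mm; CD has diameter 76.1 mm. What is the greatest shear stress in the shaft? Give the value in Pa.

ω = 2π·331/60 = 34.66 rad/s, so T = P/ω = 5.96×10³ / 34.66 = 171.9 N·m.
Under the same torque, τ_max = 16T/(πd³) is largest where d is smallest — segment AB (d = 38.8 mm).
τ_max = 16·171.9/(π·(0.0388)³) = 1.499×10^7 Pa.

1.50e7 Pa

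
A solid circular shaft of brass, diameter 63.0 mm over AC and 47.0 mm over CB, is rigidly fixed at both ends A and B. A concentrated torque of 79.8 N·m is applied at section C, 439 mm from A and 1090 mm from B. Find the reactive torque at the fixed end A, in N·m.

70.9 N·m

Compatibility: T_A·a/J_AC = T_B·b/J_CB with T_A + T_B = T₀.
J_AC = 1.55×10^-6 m⁴, J_CB = 4.79×10^-7 m⁴, so T_A = T₀·(J_AC/a)/((J_AC/a)+(J_CB/b)) = 70.95 N·m, T_B = 8.851 N·m.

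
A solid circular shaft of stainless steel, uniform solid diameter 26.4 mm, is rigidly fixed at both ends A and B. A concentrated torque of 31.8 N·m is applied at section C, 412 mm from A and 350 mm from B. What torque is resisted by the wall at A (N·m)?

14.6 N·m

With uniform GJ and both ends fixed, compatibility θ_AC = θ_CB gives T_A·a = T_B·b, together with T_A + T_B = T₀.
T_A = T₀·b/(a+b) = 31.80·350/762.0 = 14.61 N·m; T_B = 17.19 N·m.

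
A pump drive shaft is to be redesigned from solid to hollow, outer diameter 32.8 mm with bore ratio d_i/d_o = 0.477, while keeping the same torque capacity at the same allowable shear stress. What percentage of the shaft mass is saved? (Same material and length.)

20.0 %

Equal τ_max and T ⇒ the solid shaft needs d_s³ = d_o³(1−k⁴), so d_s = 32.8·(1−0.477⁴)^(1/3) = 32.22 mm.
Area ratio A_h/A_s = d_o²(1−k²)/d_s² = (1−k²)/(1−k⁴)^(2/3) = 0.8003.
Mass saving = 1 − 0.8003 = 20.0 %.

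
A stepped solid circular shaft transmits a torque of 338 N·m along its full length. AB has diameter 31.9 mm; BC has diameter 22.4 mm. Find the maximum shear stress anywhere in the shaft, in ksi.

Under the same torque, τ_max = 16T/(πd³) is largest where d is smallest — segment BC (d = 22.4 mm).
τ_max = 16·338.0/(π·(0.0224)³) = 1.532×10^8 Pa.

22.2 ksi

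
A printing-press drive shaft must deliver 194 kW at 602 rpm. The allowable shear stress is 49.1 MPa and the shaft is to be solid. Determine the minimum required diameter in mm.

68.3 mm

ω = 2π·602/60 = 63.04 rad/s, so T = P/ω = 194×10³ / 63.04 = 3077 N·m.
For a solid shaft τ_max = 16T/(πd³), so d = (16T/(π τ_allow))^(1/3) = (16·3077/(π·4.91×10^7))^(1/3) = 0.06834 m.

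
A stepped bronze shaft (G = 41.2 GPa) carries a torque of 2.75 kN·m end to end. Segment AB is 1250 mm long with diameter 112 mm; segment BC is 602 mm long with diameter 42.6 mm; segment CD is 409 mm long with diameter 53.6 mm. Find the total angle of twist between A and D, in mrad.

163 mrad

J_AB = π(0.112)⁴/32 = 1.54×10^-5 m⁴; J_BC = π(0.0426)⁴/32 = 3.23×10^-7 m⁴; J_CD = π(0.0536)⁴/32 = 8.10×10^-7 m⁴.
θ = (T/G)·Σ L_i/J_i = (2750/41.2×10⁹)·(1.25/1.54×10^-5 + 0.602/3.23×10^-7 + 0.409/8.10×10^-7) = 0.1634 rad.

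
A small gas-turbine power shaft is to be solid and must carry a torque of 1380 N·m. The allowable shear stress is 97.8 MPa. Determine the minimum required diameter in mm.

For a solid shaft τ_max = 16T/(πd³), so d = (16T/(π τ_allow))^(1/3) = (16·1380/(π·9.78×10^7))^(1/3) = 0.04158 m.

41.6 mm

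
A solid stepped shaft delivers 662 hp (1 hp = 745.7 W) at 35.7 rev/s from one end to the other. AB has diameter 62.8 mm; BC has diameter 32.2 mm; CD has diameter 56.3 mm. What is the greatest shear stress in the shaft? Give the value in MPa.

ω = 2π·35.7 = 224.3 rad/s, so T = P/ω = 662×745.7 / 224.3 = 2201 N·m.
Under the same torque, τ_max = 16T/(πd³) is largest where d is smallest — segment BC (d = 32.2 mm).
τ_max = 16·2201/(π·(0.0322)³) = 3.357×10^8 Pa.

336 MPa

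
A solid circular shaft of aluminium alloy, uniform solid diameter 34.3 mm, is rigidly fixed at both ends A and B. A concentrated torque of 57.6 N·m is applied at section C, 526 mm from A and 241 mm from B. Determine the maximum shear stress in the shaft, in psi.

723 psi

With uniform GJ and both ends fixed, compatibility θ_AC = θ_CB gives T_A·a = T_B·b, together with T_A + T_B = T₀.
T_A = T₀·b/(a+b) = 57.60·241/767.0 = 18.10 N·m; T_B = 39.50 N·m.
τ in each portion: τ_AC = 2.28×10^6 Pa, τ_CB = 4.99×10^6 Pa; maximum is in CB.
τ_max = T_CB·r/J = 39.50·0.0171/1.36×10^-7 = 4.985×10^6 Pa.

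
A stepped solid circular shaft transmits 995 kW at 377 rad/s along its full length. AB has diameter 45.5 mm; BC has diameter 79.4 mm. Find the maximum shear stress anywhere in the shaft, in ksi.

20.7 ksi

ω = 377 rad/s, so T = P/ω = 995×10³ / 377.0 = 2639 N·m.
Under the same torque, τ_max = 16T/(πd³) is largest where d is smallest — segment AB (d = 45.5 mm).
τ_max = 16·2639/(π·(0.0455)³) = 1.427×10^8 Pa.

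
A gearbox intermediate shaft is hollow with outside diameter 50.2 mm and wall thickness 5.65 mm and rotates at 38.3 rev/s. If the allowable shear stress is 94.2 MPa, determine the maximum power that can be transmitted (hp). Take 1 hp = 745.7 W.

J = π(d_o⁴ − d_i⁴)/32 = π(0.0502⁴ − 0.0389⁴)/32 = 3.987×10^-7 m⁴.
T_max = τ_allow·J/r = 9.42×10^7 × 3.987×10^-7 / 0.0251 = 1496 N·m.
ω = 2π·38.3 = 240.6 rad/s, so P_max = T_max·ω = 3.601×10^5 W.

483 hp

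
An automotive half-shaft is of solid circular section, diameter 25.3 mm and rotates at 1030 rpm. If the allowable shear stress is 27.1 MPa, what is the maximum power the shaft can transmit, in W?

9290 W

J = πd⁴/32 = π(0.0253)⁴/32 = 4.022×10^-8 m⁴.
T_max = τ_allow·J/r = 2.71×10^7 × 4.022×10^-8 / 0.0126 = 86.17 N·m.
ω = 2π·1030/60 = 107.9 rad/s, so P_max = T_max·ω = 9295 W.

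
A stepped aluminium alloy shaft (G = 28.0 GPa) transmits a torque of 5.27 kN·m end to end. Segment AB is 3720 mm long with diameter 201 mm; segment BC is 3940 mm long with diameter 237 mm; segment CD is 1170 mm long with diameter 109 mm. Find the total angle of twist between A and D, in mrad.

22.7 mrad

J_AB = π(0.201)⁴/32 = 1.60×10^-4 m⁴; J_BC = π(0.237)⁴/32 = 3.10×10^-4 m⁴; J_CD = π(0.109)⁴/32 = 1.39×10^-5 m⁴.
θ = (T/G)·Σ L_i/J_i = (5270/28.0×10⁹)·(3.72/1.60×10^-4 + 3.94/3.10×10^-4 + 1.17/1.39×10^-5) = 0.02265 rad.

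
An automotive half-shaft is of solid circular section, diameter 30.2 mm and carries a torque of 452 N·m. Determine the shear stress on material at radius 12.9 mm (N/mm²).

71.4 N/mm²

J = πd⁴/32 = π(0.0302)⁴/32 = 8.166×10^-8 m⁴.
Shear stress varies linearly with radius: τ = T·r/J = 452.0 × 0.0129 / 8.166×10^-8 = 7.140×10^7 Pa.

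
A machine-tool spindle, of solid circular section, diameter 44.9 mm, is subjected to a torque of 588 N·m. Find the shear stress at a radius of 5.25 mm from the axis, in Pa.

7.74e6 Pa

J = πd⁴/32 = π(0.0449)⁴/32 = 3.990×10^-7 m⁴.
Shear stress varies linearly with radius: τ = T·r/J = 588.0 × 0.00525 / 3.990×10^-7 = 7.737×10^6 Pa.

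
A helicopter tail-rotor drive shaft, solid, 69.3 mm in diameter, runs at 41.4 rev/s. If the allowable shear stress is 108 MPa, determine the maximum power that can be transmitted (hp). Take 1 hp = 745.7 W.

2460 hp

J = πd⁴/32 = π(0.0693)⁴/32 = 2.264×10^-6 m⁴.
T_max = τ_allow·J/r = 1.08×10^8 × 2.264×10^-6 / 0.0347 = 7058 N·m.
ω = 2π·41.4 = 260.1 rad/s, so P_max = T_max·ω = 1.836×10^6 W.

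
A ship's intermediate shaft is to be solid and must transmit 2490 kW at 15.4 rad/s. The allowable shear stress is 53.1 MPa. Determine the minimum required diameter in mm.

249 mm

ω = 15.4 rad/s, so T = P/ω = 2490×10³ / 15.40 = 161700 N·m.
For a solid shaft τ_max = 16T/(πd³), so d = (16T/(π τ_allow))^(1/3) = (16·161700/(π·5.31×10^7))^(1/3) = 0.2494 m.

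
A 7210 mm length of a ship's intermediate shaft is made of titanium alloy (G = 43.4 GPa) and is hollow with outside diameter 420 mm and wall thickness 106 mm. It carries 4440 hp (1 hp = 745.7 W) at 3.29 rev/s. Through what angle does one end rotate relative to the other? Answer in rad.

0.00927 rad

ω = 2π·3.29 = 20.67 rad/s, so T = P/ω = 4440×745.7 / 20.67 = 160200 N·m.
J = π(d_o⁴ − d_i⁴)/32 = π(0.420⁴ − 0.208⁴)/32 = 2.871×10^-3 m⁴.
θ = T·L/(G·J) = 160200 × 7.21 / (43.4×10⁹ × 2.871×10^-3) = 9.268×10^-3 rad.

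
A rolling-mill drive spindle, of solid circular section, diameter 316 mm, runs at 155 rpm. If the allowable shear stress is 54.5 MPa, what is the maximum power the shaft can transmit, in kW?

5480 kW

J = πd⁴/32 = π(0.316)⁴/32 = 9.789×10^-4 m⁴.
T_max = τ_allow·J/r = 5.45×10^7 × 9.789×10^-4 / 0.158 = 337700 N·m.
ω = 2π·155/60 = 16.23 rad/s, so P_max = T_max·ω = 5.481×10^6 W.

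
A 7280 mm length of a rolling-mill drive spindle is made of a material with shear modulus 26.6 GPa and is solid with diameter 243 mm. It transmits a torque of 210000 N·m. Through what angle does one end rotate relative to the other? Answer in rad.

0.168 rad

J = πd⁴/32 = π(0.243)⁴/32 = 3.423×10^-4 m⁴.
θ = T·L/(G·J) = 210000 × 7.28 / (26.6×10⁹ × 3.423×10^-4) = 0.1679 rad.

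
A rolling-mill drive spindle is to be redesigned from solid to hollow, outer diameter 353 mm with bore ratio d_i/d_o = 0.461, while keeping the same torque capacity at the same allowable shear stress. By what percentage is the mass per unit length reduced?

18.8 %

Equal τ_max and T ⇒ the solid shaft needs d_s³ = d_o³(1−k⁴), so d_s = 353·(1−0.461⁴)^(1/3) = 347.6 mm.
Area ratio A_h/A_s = d_o²(1−k²)/d_s² = (1−k²)/(1−k⁴)^(2/3) = 0.8121.
Mass saving = 1 − 0.8121 = 18.8 %.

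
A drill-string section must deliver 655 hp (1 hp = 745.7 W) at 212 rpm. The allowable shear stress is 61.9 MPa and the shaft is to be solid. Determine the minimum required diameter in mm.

122 mm

ω = 2π·212/60 = 22.20 rad/s, so T = P/ω = 655×745.7 / 22.20 = 22000 N·m.
For a solid shaft τ_max = 16T/(πd³), so d = (16T/(π τ_allow))^(1/3) = (16·22000/(π·6.19×10^7))^(1/3) = 0.1219 m.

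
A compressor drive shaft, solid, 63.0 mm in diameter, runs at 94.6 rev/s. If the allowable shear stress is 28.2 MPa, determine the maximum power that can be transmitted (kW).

J = πd⁴/32 = π(0.0630)⁴/32 = 1.547×10^-6 m⁴.
T_max = τ_allow·J/r = 2.82×10^7 × 1.547×10^-6 / 0.0315 = 1385 N·m.
ω = 2π·94.6 = 594.4 rad/s, so P_max = T_max·ω = 8.229×10^5 W.

823 kW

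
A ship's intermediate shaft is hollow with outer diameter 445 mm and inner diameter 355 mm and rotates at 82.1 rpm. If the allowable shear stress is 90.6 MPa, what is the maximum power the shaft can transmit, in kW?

8020 kW

J = π(d_o⁴ − d_i⁴)/32 = π(0.445⁴ − 0.355⁴)/32 = 2.291×10^-3 m⁴.
T_max = τ_allow·J/r = 9.06×10^7 × 2.291×10^-3 / 0.223 = 932700 N·m.
ω = 2π·82.1/60 = 8.597 rad/s, so P_max = T_max·ω = 8.019×10^6 W.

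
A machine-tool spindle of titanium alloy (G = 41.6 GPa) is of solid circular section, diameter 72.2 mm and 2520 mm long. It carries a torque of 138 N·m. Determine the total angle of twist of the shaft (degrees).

J = πd⁴/32 = π(0.0722)⁴/32 = 2.668×10^-6 m⁴.
θ = T·L/(G·J) = 138.0 × 2.52 / (41.6×10⁹ × 2.668×10^-6) = 3.134×10^-3 rad.

0.180°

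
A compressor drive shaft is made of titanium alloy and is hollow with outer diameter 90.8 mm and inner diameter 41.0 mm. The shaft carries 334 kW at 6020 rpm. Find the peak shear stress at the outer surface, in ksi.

0.545 ksi

ω = 2π·6020/60 = 630.4 rad/s, so T = P/ω = 334×10³ / 630.4 = 529.8 N·m.
J = π(d_o⁴ − d_i⁴)/32 = π(0.0908⁴ − 0.0410⁴)/32 = 6.396×10^-6 m⁴.
τ_max = T·r/J = 529.8 × 0.0454 / 6.396×10^-6 = 3.761×10^6 Pa.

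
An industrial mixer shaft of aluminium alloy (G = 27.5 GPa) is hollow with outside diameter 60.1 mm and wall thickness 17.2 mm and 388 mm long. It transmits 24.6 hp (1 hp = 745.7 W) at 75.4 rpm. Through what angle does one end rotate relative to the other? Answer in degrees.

ω = 2π·75.4/60 = 7.896 rad/s, so T = P/ω = 24.6×745.7 / 7.896 = 2323 N·m.
J = π(d_o⁴ − d_i⁴)/32 = π(0.0601⁴ − 0.0257⁴)/32 = 1.238×10^-6 m⁴.
θ = T·L/(G·J) = 2323 × 0.388 / (27.5×10⁹ × 1.238×10^-6) = 0.02648 rad.

1.52°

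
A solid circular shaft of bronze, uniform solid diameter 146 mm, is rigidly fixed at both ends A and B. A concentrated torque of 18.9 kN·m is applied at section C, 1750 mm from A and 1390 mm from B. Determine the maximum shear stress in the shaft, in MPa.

17.2 MPa

With uniform GJ and both ends fixed, compatibility θ_AC = θ_CB gives T_A·a = T_B·b, together with T_A + T_B = T₀.
T_A = T₀·b/(a+b) = 18900·1390/3140 = 8367 N·m; T_B = 10530 N·m.
τ in each portion: τ_AC = 1.37×10^7 Pa, τ_CB = 1.72×10^7 Pa; maximum is in CB.
τ_max = T_CB·r/J = 10530·0.0730/4.46×10^-5 = 1.724×10^7 Pa.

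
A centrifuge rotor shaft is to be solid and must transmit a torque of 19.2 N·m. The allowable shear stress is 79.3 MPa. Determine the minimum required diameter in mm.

For a solid shaft τ_max = 16T/(πd³), so d = (16T/(π τ_allow))^(1/3) = (16·19.20/(π·7.93×10^7))^(1/3) = 0.01072 m.

10.7 mm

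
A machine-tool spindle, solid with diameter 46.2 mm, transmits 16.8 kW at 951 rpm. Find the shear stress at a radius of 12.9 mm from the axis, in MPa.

4.87 MPa

ω = 2π·951/60 = 99.59 rad/s, so T = P/ω = 16.8×10³ / 99.59 = 168.7 N·m.
J = πd⁴/32 = π(0.0462)⁴/32 = 4.473×10^-7 m⁴.
Shear stress varies linearly with radius: τ = T·r/J = 168.7 × 0.0129 / 4.473×10^-7 = 4.865×10^6 Pa.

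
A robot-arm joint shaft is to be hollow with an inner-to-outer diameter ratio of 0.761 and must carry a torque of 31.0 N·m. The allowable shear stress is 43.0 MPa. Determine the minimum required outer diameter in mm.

17.7 mm

For a hollow shaft with d_i/d_o = 0.761: τ_max = 16T/(π d_o³ (1−k⁴)), so d_o = [16T/(π τ_allow (1−k⁴))]^(1/3) = [16·31.00/(π·4.30×10^7·0.6646)]^(1/3) = 0.01768 m.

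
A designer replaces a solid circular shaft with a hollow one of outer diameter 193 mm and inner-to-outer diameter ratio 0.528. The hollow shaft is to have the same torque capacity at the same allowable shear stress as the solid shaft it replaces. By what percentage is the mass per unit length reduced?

Equal τ_max and T ⇒ the solid shaft needs d_s³ = d_o³(1−k⁴), so d_s = 193·(1−0.528⁴)^(1/3) = 187.9 mm.
Area ratio A_h/A_s = d_o²(1−k²)/d_s² = (1−k²)/(1−k⁴)^(2/3) = 0.7612.
Mass saving = 1 − 0.7612 = 23.9 %.

23.9 %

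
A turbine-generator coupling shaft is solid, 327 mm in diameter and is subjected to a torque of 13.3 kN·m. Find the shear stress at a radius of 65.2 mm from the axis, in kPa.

773 kPa

J = πd⁴/32 = π(0.327)⁴/32 = 1.123×10^-3 m⁴.
Shear stress varies linearly with radius: τ = T·r/J = 13300 × 0.0652 / 1.123×10^-3 = 7.725×10^5 Pa.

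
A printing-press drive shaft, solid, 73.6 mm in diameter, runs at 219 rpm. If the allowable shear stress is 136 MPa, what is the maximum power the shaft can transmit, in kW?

J = πd⁴/32 = π(0.0736)⁴/32 = 2.881×10^-6 m⁴.
T_max = τ_allow·J/r = 1.36×10^8 × 2.881×10^-6 / 0.0368 = 10650 N·m.
ω = 2π·219/60 = 22.93 rad/s, so P_max = T_max·ω = 2.442×10^5 W.

244 kW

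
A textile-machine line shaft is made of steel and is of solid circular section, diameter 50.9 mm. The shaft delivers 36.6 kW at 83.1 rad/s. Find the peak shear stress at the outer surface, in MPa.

17.0 MPa

ω = 83.1 rad/s, so T = P/ω = 36.6×10³ / 83.10 = 440.4 N·m.
J = πd⁴/32 = π(0.0509)⁴/32 = 6.590×10^-7 m⁴.
τ_max = T·r/J = 440.4 × 0.0255 / 6.590×10^-7 = 1.701×10^7 Pa.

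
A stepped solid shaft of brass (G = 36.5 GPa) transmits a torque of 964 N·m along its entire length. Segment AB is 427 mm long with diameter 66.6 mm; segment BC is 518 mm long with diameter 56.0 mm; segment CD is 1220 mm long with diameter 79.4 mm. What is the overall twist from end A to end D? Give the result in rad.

J_AB = π(0.0666)⁴/32 = 1.93×10^-6 m⁴; J_BC = π(0.0560)⁴/32 = 9.65×10^-7 m⁴; J_CD = π(0.0794)⁴/32 = 3.90×10^-6 m⁴.
θ = (T/G)·Σ L_i/J_i = (964.0/36.5×10⁹)·(0.427/1.93×10^-6 + 0.518/9.65×10^-7 + 1.22/3.90×10^-6) = 0.02827 rad.

0.0283 rad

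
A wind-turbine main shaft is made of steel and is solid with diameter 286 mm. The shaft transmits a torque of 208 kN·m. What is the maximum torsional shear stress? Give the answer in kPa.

J = πd⁴/32 = π(0.286)⁴/32 = 6.568×10^-4 m⁴.
τ_max = T·r/J = 208000 × 0.143 / 6.568×10^-4 = 4.528×10^7 Pa.

45300 kPa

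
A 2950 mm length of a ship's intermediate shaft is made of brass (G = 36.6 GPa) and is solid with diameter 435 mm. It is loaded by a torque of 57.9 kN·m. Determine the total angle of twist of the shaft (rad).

0.00133 rad

J = πd⁴/32 = π(0.435)⁴/32 = 3.515×10^-3 m⁴.
θ = T·L/(G·J) = 57900 × 2.95 / (36.6×10⁹ × 3.515×10^-3) = 1.328×10^-3 rad.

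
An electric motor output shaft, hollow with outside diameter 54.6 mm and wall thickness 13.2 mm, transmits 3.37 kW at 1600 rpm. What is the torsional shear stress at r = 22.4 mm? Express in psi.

ω = 2π·1600/60 = 167.6 rad/s, so T = P/ω = 3.37×10³ / 167.6 = 20.11 N·m.
J = π(d_o⁴ − d_i⁴)/32 = π(0.0546⁴ − 0.0282⁴)/32 = 8.104×10^-7 m⁴.
Shear stress varies linearly with radius: τ = T·r/J = 20.11 × 0.0224 / 8.104×10^-7 = 5.559×10^5 Pa.

80.6 psi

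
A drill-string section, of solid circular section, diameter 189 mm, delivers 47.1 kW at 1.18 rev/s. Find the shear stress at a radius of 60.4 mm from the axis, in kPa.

ω = 2π·1.18 = 7.414 rad/s, so T = P/ω = 47.1×10³ / 7.414 = 6353 N·m.
J = πd⁴/32 = π(0.189)⁴/32 = 1.253×10^-4 m⁴.
Shear stress varies linearly with radius: τ = T·r/J = 6353 × 0.0604 / 1.253×10^-4 = 3.063×10^6 Pa.

3060 kPa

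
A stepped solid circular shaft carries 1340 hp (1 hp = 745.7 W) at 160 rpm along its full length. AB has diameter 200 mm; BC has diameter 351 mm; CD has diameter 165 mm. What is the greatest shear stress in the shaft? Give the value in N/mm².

ω = 2π·160/60 = 16.76 rad/s, so T = P/ω = 1340×745.7 / 16.76 = 59640 N·m.
Under the same torque, τ_max = 16T/(πd³) is largest where d is smallest — segment CD (d = 165 mm).
τ_max = 16·59640/(π·(0.165)³) = 6.761×10^7 Pa.

67.6 N/mm²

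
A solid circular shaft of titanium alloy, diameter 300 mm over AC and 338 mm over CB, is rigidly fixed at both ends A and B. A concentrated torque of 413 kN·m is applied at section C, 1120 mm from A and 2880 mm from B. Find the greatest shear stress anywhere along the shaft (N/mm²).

Compatibility: T_A·a/J_AC = T_B·b/J_CB with T_A + T_B = T₀.
J_AC = 7.95×10^-4 m⁴, J_CB = 1.28×10^-3 m⁴, so T_A = T₀·(J_AC/a)/((J_AC/a)+(J_CB/b)) = 253900 N·m, T_B = 159100 N·m.
τ in each portion: τ_AC = 4.79×10^7 Pa, τ_CB = 2.10×10^7 Pa; maximum is in AC.
τ_max = T_AC·r/J = 253900·0.150/7.95×10^-4 = 4.789×10^7 Pa.

47.9 N/mm²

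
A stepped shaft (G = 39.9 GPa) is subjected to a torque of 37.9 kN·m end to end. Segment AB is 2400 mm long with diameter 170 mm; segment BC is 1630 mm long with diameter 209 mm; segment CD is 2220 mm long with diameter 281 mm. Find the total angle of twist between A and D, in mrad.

J_AB = π(0.170)⁴/32 = 8.20×10^-5 m⁴; J_BC = π(0.209)⁴/32 = 1.87×10^-4 m⁴; J_CD = π(0.281)⁴/32 = 6.12×10^-4 m⁴.
θ = (T/G)·Σ L_i/J_i = (37900/39.9×10⁹)·(2.40/8.20×10^-5 + 1.63/1.87×10^-4 + 2.22/6.12×10^-4) = 0.03951 rad.

39.5 mrad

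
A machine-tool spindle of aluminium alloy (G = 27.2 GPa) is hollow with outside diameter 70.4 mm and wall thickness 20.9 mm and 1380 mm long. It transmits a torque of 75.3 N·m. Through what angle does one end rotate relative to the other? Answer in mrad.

J = π(d_o⁴ − d_i⁴)/32 = π(0.0704⁴ − 0.0286⁴)/32 = 2.346×10^-6 m⁴.
θ = T·L/(G·J) = 75.30 × 1.38 / (27.2×10⁹ × 2.346×10^-6) = 1.629×10^-3 rad.

1.63 mrad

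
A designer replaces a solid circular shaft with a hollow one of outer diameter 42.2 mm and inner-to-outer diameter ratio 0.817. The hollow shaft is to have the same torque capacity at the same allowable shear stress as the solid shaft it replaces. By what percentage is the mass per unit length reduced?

50.7 %

Equal τ_max and T ⇒ the solid shaft needs d_s³ = d_o³(1−k⁴), so d_s = 42.2·(1−0.817⁴)^(1/3) = 34.67 mm.
Area ratio A_h/A_s = d_o²(1−k²)/d_s² = (1−k²)/(1−k⁴)^(2/3) = 0.4927.
Mass saving = 1 − 0.4927 = 50.7 %.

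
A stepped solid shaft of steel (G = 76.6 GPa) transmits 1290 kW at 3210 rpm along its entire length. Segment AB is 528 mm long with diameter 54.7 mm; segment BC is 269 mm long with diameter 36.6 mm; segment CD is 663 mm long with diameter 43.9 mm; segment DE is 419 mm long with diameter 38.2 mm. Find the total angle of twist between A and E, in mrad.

298 mrad

ω = 2π·3210/60 = 336.2 rad/s, so T = P/ω = 1290×10³ / 336.2 = 3838 N·m.
J_AB = π(0.0547)⁴/32 = 8.79×10^-7 m⁴; J_BC = π(0.0366)⁴/32 = 1.76×10^-7 m⁴; J_CD = π(0.0439)⁴/32 = 3.65×10^-7 m⁴; J_DE = π(0.0382)⁴/32 = 2.09×10^-7 m⁴.
θ = (T/G)·Σ L_i/J_i = (3838/76.6×10⁹)·(0.528/8.79×10^-7 + 0.269/1.76×10^-7 + 0.663/3.65×10^-7 + 0.419/2.09×10^-7) = 0.2981 rad.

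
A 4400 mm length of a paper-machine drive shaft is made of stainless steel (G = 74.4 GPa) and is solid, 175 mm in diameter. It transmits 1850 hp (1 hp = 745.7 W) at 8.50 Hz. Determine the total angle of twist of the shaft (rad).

ω = 2π·8.50 = 53.41 rad/s, so T = P/ω = 1850×745.7 / 53.41 = 25830 N·m.
J = πd⁴/32 = π(0.175)⁴/32 = 9.208×10^-5 m⁴.
θ = T·L/(G·J) = 25830 × 4.40 / (74.4×10⁹ × 9.208×10^-5) = 0.01659 rad.

0.0166 rad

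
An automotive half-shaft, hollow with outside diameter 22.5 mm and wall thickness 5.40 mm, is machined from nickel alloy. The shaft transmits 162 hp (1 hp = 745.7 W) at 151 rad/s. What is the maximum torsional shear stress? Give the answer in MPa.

ω = 151 rad/s, so T = P/ω = 162×745.7 / 151.0 = 800.0 N·m.
J = π(d_o⁴ − d_i⁴)/32 = π(0.0225⁴ − 0.0117⁴)/32 = 2.332×10^-8 m⁴.
τ_max = T·r/J = 800.0 × 0.0112 / 2.332×10^-8 = 3.859×10^8 Pa.

386 MPa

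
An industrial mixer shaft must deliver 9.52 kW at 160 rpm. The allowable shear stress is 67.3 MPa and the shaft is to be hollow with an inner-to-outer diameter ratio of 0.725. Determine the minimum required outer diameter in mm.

ω = 2π·160/60 = 16.76 rad/s, so T = P/ω = 9.52×10³ / 16.76 = 568.2 N·m.
For a hollow shaft with d_i/d_o = 0.725: τ_max = 16T/(π d_o³ (1−k⁴)), so d_o = [16T/(π τ_allow (1−k⁴))]^(1/3) = [16·568.2/(π·6.73×10^7·0.7237)]^(1/3) = 0.03902 m.

39.0 mm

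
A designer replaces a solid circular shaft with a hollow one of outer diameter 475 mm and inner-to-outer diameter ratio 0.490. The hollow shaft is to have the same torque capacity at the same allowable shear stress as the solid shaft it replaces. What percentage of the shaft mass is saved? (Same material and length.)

Equal τ_max and T ⇒ the solid shaft needs d_s³ = d_o³(1−k⁴), so d_s = 475·(1−0.490⁴)^(1/3) = 465.7 mm.
Area ratio A_h/A_s = d_o²(1−k²)/d_s² = (1−k²)/(1−k⁴)^(2/3) = 0.7906.
Mass saving = 1 − 0.7906 = 20.9 %.

20.9 %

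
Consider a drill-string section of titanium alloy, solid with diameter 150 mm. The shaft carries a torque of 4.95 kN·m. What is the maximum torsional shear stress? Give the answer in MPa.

7.47 MPa

J = πd⁴/32 = π(0.150)⁴/32 = 4.970×10^-5 m⁴.
τ_max = T·r/J = 4950 × 0.0750 / 4.970×10^-5 = 7.470×10^6 Pa.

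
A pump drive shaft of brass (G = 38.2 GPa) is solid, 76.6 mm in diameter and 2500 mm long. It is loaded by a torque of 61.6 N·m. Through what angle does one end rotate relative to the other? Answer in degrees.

J = πd⁴/32 = π(0.0766)⁴/32 = 3.380×10^-6 m⁴.
θ = T·L/(G·J) = 61.60 × 2.50 / (38.2×10⁹ × 3.380×10^-6) = 1.193×10^-3 rad.

0.0683°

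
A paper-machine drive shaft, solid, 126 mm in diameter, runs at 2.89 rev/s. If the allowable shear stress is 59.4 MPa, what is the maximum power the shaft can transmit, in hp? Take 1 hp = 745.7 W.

568 hp

J = πd⁴/32 = π(0.126)⁴/32 = 2.474×10^-5 m⁴.
T_max = τ_allow·J/r = 5.94×10^7 × 2.474×10^-5 / 0.0630 = 23330 N·m.
ω = 2π·2.89 = 18.16 rad/s, so P_max = T_max·ω = 4.236×10^5 W.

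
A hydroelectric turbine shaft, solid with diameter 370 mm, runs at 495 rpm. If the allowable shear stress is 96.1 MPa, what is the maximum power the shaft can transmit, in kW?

49500 kW

J = πd⁴/32 = π(0.370)⁴/32 = 1.840×10^-3 m⁴.
T_max = τ_allow·J/r = 9.61×10^7 × 1.840×10^-3 / 0.185 = 955800 N·m.
ω = 2π·495/60 = 51.84 rad/s, so P_max = T_max·ω = 4.954×10^7 W.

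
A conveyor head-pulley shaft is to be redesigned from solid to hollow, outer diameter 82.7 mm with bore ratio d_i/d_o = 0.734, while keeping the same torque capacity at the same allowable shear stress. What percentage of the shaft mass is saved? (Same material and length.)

Equal τ_max and T ⇒ the solid shaft needs d_s³ = d_o³(1−k⁴), so d_s = 82.7·(1−0.734⁴)^(1/3) = 73.77 mm.
Area ratio A_h/A_s = d_o²(1−k²)/d_s² = (1−k²)/(1−k⁴)^(2/3) = 0.5797.
Mass saving = 1 − 0.5797 = 42.0 %.

42.0 %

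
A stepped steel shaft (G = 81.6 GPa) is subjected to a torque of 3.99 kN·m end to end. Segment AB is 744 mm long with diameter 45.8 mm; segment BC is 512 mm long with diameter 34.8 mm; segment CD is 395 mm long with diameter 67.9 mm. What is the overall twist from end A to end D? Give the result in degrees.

15.3°

J_AB = π(0.0458)⁴/32 = 4.32×10^-7 m⁴; J_BC = π(0.0348)⁴/32 = 1.44×10^-7 m⁴; J_CD = π(0.0679)⁴/32 = 2.09×10^-6 m⁴.
θ = (T/G)·Σ L_i/J_i = (3990/81.6×10⁹)·(0.744/4.32×10^-7 + 0.512/1.44×10^-7 + 0.395/2.09×10^-6) = 0.2673 rad.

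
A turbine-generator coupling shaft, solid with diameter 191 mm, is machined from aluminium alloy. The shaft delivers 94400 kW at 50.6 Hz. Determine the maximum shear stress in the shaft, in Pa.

ω = 2π·50.6 = 317.9 rad/s, so T = P/ω = 94400×10³ / 317.9 = 296900 N·m.
J = πd⁴/32 = π(0.191)⁴/32 = 1.307×10^-4 m⁴.
τ_max = T·r/J = 296900 × 0.0955 / 1.307×10^-4 = 2.170×10^8 Pa.

2.17e8 Pa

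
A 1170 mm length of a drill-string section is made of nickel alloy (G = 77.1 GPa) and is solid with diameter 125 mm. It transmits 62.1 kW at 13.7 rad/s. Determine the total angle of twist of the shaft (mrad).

ω = 13.7 rad/s, so T = P/ω = 62.1×10³ / 13.70 = 4533 N·m.
J = πd⁴/32 = π(0.125)⁴/32 = 2.397×10^-5 m⁴.
θ = T·L/(G·J) = 4533 × 1.17 / (77.1×10⁹ × 2.397×10^-5) = 2.870×10^-3 rad.

2.87 mrad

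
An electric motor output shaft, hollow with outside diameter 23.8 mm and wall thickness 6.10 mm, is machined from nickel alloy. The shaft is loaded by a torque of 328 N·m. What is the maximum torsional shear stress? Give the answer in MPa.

J = π(d_o⁴ − d_i⁴)/32 = π(0.0238⁴ − 0.0116⁴)/32 = 2.972×10^-8 m⁴.
τ_max = T·r/J = 328.0 × 0.0119 / 2.972×10^-8 = 1.313×10^8 Pa.

131 MPa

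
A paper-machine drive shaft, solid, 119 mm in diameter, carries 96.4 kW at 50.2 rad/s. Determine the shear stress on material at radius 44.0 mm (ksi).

0.622 ksi

ω = 50.2 rad/s, so T = P/ω = 96.4×10³ / 50.20 = 1920 N·m.
J = πd⁴/32 = π(0.119)⁴/32 = 1.969×10^-5 m⁴.
Shear stress varies linearly with radius: τ = T·r/J = 1920 × 0.0440 / 1.969×10^-5 = 4.292×10^6 Pa.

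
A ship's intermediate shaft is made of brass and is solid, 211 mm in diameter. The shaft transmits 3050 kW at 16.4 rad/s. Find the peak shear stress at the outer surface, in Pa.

1.01e8 Pa

ω = 16.4 rad/s, so T = P/ω = 3050×10³ / 16.40 = 186000 N·m.
J = πd⁴/32 = π(0.211)⁴/32 = 1.946×10^-4 m⁴.
τ_max = T·r/J = 186000 × 0.105 / 1.946×10^-4 = 1.008×10^8 Pa.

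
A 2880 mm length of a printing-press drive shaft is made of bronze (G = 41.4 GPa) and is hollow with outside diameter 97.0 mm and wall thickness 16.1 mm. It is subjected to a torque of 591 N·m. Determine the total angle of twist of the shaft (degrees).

J = π(d_o⁴ − d_i⁴)/32 = π(0.0970⁴ − 0.0648⁴)/32 = 6.960×10^-6 m⁴.
θ = T·L/(G·J) = 591.0 × 2.88 / (41.4×10⁹ × 6.960×10^-6) = 5.907×10^-3 rad.

0.338°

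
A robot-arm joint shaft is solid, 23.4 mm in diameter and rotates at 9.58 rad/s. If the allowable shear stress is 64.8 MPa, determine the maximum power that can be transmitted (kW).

1.56 kW

J = πd⁴/32 = π(0.0234)⁴/32 = 2.943×10^-8 m⁴.
T_max = τ_allow·J/r = 6.48×10^7 × 2.943×10^-8 / 0.0117 = 163.0 N·m.
ω = 9.58 rad/s, so P_max = T_max·ω = 1562 W.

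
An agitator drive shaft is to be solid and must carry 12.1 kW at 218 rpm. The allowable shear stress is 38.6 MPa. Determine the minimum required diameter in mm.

ω = 2π·218/60 = 22.83 rad/s, so T = P/ω = 12.1×10³ / 22.83 = 530.0 N·m.
For a solid shaft τ_max = 16T/(πd³), so d = (16T/(π τ_allow))^(1/3) = (16·530.0/(π·3.86×10^7))^(1/3) = 0.04120 m.

41.2 mm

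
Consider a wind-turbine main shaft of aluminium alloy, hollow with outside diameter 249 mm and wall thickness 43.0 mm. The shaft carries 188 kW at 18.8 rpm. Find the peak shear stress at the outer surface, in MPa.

38.6 MPa

ω = 2π·18.8/60 = 1.969 rad/s, so T = P/ω = 188×10³ / 1.969 = 95490 N·m.
J = π(d_o⁴ − d_i⁴)/32 = π(0.249⁴ − 0.163⁴)/32 = 3.081×10^-4 m⁴.
τ_max = T·r/J = 95490 × 0.124 / 3.081×10^-4 = 3.859×10^7 Pa.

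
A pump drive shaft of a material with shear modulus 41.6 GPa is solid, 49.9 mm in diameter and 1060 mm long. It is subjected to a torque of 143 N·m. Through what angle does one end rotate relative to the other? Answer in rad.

0.00599 rad

J = πd⁴/32 = π(0.0499)⁴/32 = 6.087×10^-7 m⁴.
θ = T·L/(G·J) = 143.0 × 1.06 / (41.6×10⁹ × 6.087×10^-7) = 5.986×10^-3 rad.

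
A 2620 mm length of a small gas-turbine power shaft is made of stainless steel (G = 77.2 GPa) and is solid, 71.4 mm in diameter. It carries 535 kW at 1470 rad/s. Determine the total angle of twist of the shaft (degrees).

ω = 1470 rad/s, so T = P/ω = 535×10³ / 1470 = 363.9 N·m.
J = πd⁴/32 = π(0.0714)⁴/32 = 2.551×10^-6 m⁴.
θ = T·L/(G·J) = 363.9 × 2.62 / (77.2×10⁹ × 2.551×10^-6) = 4.841×10^-3 rad.

0.277°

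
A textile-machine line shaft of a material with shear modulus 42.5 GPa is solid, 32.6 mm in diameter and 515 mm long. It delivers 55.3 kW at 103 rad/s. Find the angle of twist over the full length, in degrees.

3.36°

ω = 103 rad/s, so T = P/ω = 55.3×10³ / 103.0 = 536.9 N·m.
J = πd⁴/32 = π(0.0326)⁴/32 = 1.109×10^-7 m⁴.
θ = T·L/(G·J) = 536.9 × 0.515 / (42.5×10⁹ × 1.109×10^-7) = 0.05867 rad.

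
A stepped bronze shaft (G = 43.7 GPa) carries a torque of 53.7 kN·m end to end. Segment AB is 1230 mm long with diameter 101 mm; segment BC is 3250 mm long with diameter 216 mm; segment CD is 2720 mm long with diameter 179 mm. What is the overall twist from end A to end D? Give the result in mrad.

J_AB = π(0.101)⁴/32 = 1.02×10^-5 m⁴; J_BC = π(0.216)⁴/32 = 2.14×10^-4 m⁴; J_CD = π(0.179)⁴/32 = 1.01×10^-4 m⁴.
θ = (T/G)·Σ L_i/J_i = (53700/43.7×10⁹)·(1.23/1.02×10^-5 + 3.25/2.14×10^-4 + 2.72/1.01×10^-4) = 0.1998 rad.

200 mrad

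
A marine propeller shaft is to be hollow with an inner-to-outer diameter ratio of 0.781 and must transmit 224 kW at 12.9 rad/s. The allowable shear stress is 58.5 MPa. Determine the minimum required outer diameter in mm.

134 mm

ω = 12.9 rad/s, so T = P/ω = 224×10³ / 12.90 = 17360 N·m.
For a hollow shaft with d_i/d_o = 0.781: τ_max = 16T/(π d_o³ (1−k⁴)), so d_o = [16T/(π τ_allow (1−k⁴))]^(1/3) = [16·17360/(π·5.85×10^7·0.6279)]^(1/3) = 0.1340 m.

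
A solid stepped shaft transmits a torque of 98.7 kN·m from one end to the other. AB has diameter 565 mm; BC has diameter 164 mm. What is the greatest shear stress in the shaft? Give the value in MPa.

Under the same torque, τ_max = 16T/(πd³) is largest where d is smallest — segment BC (d = 164 mm).
τ_max = 16·98700/(π·(0.164)³) = 1.140×10^8 Pa.

114 MPa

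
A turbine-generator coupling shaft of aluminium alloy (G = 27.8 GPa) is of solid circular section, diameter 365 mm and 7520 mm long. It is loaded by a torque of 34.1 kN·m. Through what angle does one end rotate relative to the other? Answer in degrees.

J = πd⁴/32 = π(0.365)⁴/32 = 1.742×10^-3 m⁴.
θ = T·L/(G·J) = 34100 × 7.52 / (27.8×10⁹ × 1.742×10^-3) = 5.294×10^-3 rad.

0.303°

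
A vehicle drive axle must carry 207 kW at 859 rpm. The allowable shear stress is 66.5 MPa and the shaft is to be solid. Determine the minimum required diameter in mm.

ω = 2π·859/60 = 89.95 rad/s, so T = P/ω = 207×10³ / 89.95 = 2301 N·m.
For a solid shaft τ_max = 16T/(πd³), so d = (16T/(π τ_allow))^(1/3) = (16·2301/(π·6.65×10^7))^(1/3) = 0.05607 m.

56.1 mm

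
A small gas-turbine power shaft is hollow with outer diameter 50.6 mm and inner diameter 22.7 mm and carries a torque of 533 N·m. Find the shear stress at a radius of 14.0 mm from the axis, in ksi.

J = π(d_o⁴ − d_i⁴)/32 = π(0.0506⁴ − 0.0227⁴)/32 = 6.175×10^-7 m⁴.
Shear stress varies linearly with radius: τ = T·r/J = 533.0 × 0.0140 / 6.175×10^-7 = 1.208×10^7 Pa.

1.75 ksi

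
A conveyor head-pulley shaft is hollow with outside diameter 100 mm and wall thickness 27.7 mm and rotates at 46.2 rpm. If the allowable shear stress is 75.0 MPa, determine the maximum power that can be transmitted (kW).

J = π(d_o⁴ − d_i⁴)/32 = π(0.100⁴ − 0.0446⁴)/32 = 9.429×10^-6 m⁴.
T_max = τ_allow·J/r = 7.50×10^7 × 9.429×10^-6 / 0.0500 = 14140 N·m.
ω = 2π·46.2/60 = 4.838 rad/s, so P_max = T_max·ω = 6.843×10^4 W.

68.4 kW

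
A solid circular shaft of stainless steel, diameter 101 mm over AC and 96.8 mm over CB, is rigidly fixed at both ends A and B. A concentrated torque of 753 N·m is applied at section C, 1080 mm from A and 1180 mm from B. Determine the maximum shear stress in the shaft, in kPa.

Compatibility: T_A·a/J_AC = T_B·b/J_CB with T_A + T_B = T₀.
J_AC = 1.02×10^-5 m⁴, J_CB = 8.62×10^-6 m⁴, so T_A = T₀·(J_AC/a)/((J_AC/a)+(J_CB/b)) = 424.9 N·m, T_B = 328.1 N·m.
τ in each portion: τ_AC = 2.10×10^6 Pa, τ_CB = 1.84×10^6 Pa; maximum is in AC.
τ_max = T_AC·r/J = 424.9·0.0505/1.02×10^-5 = 2.100×10^6 Pa.

2100 kPa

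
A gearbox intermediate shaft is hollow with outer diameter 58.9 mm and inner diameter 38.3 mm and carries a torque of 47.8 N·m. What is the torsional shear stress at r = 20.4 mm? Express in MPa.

J = π(d_o⁴ − d_i⁴)/32 = π(0.0589⁴ − 0.0383⁴)/32 = 9.703×10^-7 m⁴.
Shear stress varies linearly with radius: τ = T·r/J = 47.80 × 0.0204 / 9.703×10^-7 = 1.005×10^6 Pa.

1.00 MPa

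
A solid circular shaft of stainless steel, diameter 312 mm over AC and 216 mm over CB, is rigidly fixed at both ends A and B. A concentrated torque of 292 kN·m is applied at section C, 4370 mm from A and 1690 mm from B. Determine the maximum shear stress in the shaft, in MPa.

Compatibility: T_A·a/J_AC = T_B·b/J_CB with T_A + T_B = T₀.
J_AC = 9.30×10^-4 m⁴, J_CB = 2.14×10^-4 m⁴, so T_A = T₀·(J_AC/a)/((J_AC/a)+(J_CB/b)) = 183200 N·m, T_B = 108800 N·m.
τ in each portion: τ_AC = 3.07×10^7 Pa, τ_CB = 5.50×10^7 Pa; maximum is in CB.
τ_max = T_CB·r/J = 108800·0.108/2.14×10^-4 = 5.499×10^7 Pa.

55.0 MPa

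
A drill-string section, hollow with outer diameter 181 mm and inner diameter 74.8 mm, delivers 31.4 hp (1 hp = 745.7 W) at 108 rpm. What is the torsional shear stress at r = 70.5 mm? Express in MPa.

1.43 MPa

ω = 2π·108/60 = 11.31 rad/s, so T = P/ω = 31.4×745.7 / 11.31 = 2070 N·m.
J = π(d_o⁴ − d_i⁴)/32 = π(0.181⁴ − 0.0748⁴)/32 = 1.023×10^-4 m⁴.
Shear stress varies linearly with radius: τ = T·r/J = 2070 × 0.0705 / 1.023×10^-4 = 1.427×10^6 Pa.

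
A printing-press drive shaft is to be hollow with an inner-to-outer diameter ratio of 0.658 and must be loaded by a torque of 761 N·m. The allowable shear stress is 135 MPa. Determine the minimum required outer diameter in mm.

32.8 mm

For a hollow shaft with d_i/d_o = 0.658: τ_max = 16T/(π d_o³ (1−k⁴)), so d_o = [16T/(π τ_allow (1−k⁴))]^(1/3) = [16·761.0/(π·1.35×10^8·0.8125)]^(1/3) = 0.03281 m.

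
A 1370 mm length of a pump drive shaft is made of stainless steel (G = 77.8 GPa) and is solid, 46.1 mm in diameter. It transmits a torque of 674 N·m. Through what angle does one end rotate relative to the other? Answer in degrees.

1.53°

J = πd⁴/32 = π(0.0461)⁴/32 = 4.434×10^-7 m⁴.
θ = T·L/(G·J) = 674.0 × 1.37 / (77.8×10⁹ × 4.434×10^-7) = 0.02677 rad.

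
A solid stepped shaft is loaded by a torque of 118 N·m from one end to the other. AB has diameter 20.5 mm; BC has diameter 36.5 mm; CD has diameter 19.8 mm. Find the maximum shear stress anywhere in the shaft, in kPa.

77400 kPa

Under the same torque, τ_max = 16T/(πd³) is largest where d is smallest — segment CD (d = 19.8 mm).
τ_max = 16·118.0/(π·(0.0198)³) = 7.742×10^7 Pa.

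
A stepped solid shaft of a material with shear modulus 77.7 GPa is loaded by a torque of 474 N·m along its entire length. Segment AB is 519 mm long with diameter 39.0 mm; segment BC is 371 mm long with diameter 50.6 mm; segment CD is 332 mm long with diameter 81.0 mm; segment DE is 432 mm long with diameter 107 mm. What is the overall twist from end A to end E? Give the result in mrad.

J_AB = π(0.0390)⁴/32 = 2.27×10^-7 m⁴; J_BC = π(0.0506)⁴/32 = 6.44×10^-7 m⁴; J_CD = π(0.0810)⁴/32 = 4.23×10^-6 m⁴; J_DE = π(0.107)⁴/32 = 1.29×10^-5 m⁴.
θ = (T/G)·Σ L_i/J_i = (474.0/77.7×10⁹)·(0.519/2.27×10^-7 + 0.371/6.44×10^-7 + 0.332/4.23×10^-6 + 0.432/1.29×10^-5) = 0.01814 rad.

18.1 mrad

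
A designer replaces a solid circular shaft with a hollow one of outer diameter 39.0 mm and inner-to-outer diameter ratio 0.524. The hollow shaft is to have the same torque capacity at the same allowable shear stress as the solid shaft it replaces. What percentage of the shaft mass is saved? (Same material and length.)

Equal τ_max and T ⇒ the solid shaft needs d_s³ = d_o³(1−k⁴), so d_s = 39.0·(1−0.524⁴)^(1/3) = 37.99 mm.
Area ratio A_h/A_s = d_o²(1−k²)/d_s² = (1−k²)/(1−k⁴)^(2/3) = 0.7643.
Mass saving = 1 − 0.7643 = 23.6 %.

23.6 %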